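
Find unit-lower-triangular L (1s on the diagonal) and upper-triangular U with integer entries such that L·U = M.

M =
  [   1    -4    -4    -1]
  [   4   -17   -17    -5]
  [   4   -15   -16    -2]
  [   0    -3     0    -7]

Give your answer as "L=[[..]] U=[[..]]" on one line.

L=[[1,0,0,0],[4,1,0,0],[4,-1,1,0],[0,3,-3,1]] U=[[1,-4,-4,-1],[0,-1,-1,-1],[0,0,-1,1],[0,0,0,-1]]

  r1 -= 4·r0 → [0,-1,-1,-1]
  r2 -= 4·r0 → [0,1,0,2]
  r3 -= 0·r0 → [0,-3,0,-7]
  r2 -= -1·r1 → [0,0,-1,1]
  r3 -= 3·r1 → [0,0,3,-4]
  r3 -= -3·r2 → [0,0,0,-1]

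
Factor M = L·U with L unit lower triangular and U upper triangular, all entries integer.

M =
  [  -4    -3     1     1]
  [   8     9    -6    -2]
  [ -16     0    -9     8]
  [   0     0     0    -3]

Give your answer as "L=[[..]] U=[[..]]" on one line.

  R1 -= -2·R0 → [0,3,-4,0]
  R2 -= 4·R0 → [0,12,-13,4]
  R3 -= 0·R0 → [0,0,0,-3]
  R2 -= 4·R1 → [0,0,3,4]
  R3 -= 0·R1 → [0,0,0,-3]
  R3 -= 0·R2 → [0,0,0,-3]

L=[[1,0,0,0],[-2,1,0,0],[4,4,1,0],[0,0,0,1]] U=[[-4,-3,1,1],[0,3,-4,0],[0,0,3,4],[0,0,0,-3]]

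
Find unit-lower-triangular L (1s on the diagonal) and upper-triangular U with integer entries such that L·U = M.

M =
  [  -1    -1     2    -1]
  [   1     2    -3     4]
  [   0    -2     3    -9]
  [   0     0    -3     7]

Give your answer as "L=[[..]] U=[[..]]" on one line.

L=[[1,0,0,0],[-1,1,0,0],[0,-2,1,0],[0,0,-3,1]] U=[[-1,-1,2,-1],[0,1,-1,3],[0,0,1,-3],[0,0,0,-2]]

  R1 -= -1·R0 → [0,1,-1,3]
  R2 -= 0·R0 → [0,-2,3,-9]
  R3 -= 0·R0 → [0,0,-3,7]
  R2 -= -2·R1 → [0,0,1,-3]
  R3 -= 0·R1 → [0,0,-3,7]
  R3 -= -3·R2 → [0,0,0,-2]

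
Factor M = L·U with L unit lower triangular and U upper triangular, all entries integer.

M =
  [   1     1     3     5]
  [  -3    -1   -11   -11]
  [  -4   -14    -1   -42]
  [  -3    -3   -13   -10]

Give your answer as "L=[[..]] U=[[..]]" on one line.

  R1 -= -3·R0 → [0,2,-2,4]
  R2 -= -4·R0 → [0,-10,11,-22]
  R3 -= -3·R0 → [0,0,-4,5]
  R2 -= -5·R1 → [0,0,1,-2]
  R3 -= 0·R1 → [0,0,-4,5]
  R3 -= -4·R2 → [0,0,0,-3]

L=[[1,0,0,0],[-3,1,0,0],[-4,-5,1,0],[-3,0,-4,1]] U=[[1,1,3,5],[0,2,-2,4],[0,0,1,-2],[0,0,0,-3]]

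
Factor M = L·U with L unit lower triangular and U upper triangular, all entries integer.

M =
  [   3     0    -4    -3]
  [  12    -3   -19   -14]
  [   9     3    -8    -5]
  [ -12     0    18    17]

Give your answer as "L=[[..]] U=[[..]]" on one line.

  row1 -= 4·row0 → [0,-3,-3,-2]
  row2 -= 3·row0 → [0,3,4,4]
  row3 -= -4·row0 → [0,0,2,5]
  row2 -= -1·row1 → [0,0,1,2]
  row3 -= 0·row1 → [0,0,2,5]
  row3 -= 2·row2 → [0,0,0,1]

L=[[1,0,0,0],[4,1,0,0],[3,-1,1,0],[-4,0,2,1]] U=[[3,0,-4,-3],[0,-3,-3,-2],[0,0,1,2],[0,0,0,1]]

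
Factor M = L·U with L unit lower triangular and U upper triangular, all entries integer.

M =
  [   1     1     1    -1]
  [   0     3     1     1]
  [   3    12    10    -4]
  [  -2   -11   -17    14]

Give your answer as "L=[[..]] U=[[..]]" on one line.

L=[[1,0,0,0],[0,1,0,0],[3,3,1,0],[-2,-3,-3,1]] U=[[1,1,1,-1],[0,3,1,1],[0,0,4,-4],[0,0,0,3]]

  r1 -= 0·r0 → [0,3,1,1]
  r2 -= 3·r0 → [0,9,7,-1]
  r3 -= -2·r0 → [0,-9,-15,12]
  r2 -= 3·r1 → [0,0,4,-4]
  r3 -= -3·r1 → [0,0,-12,15]
  r3 -= -3·r2 → [0,0,0,3]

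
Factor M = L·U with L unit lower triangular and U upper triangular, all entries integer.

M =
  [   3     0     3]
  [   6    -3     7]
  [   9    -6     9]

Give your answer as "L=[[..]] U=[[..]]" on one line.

  R1 -= 2·R0 → [0,-3,1]
  R2 -= 3·R0 → [0,-6,0]
  R2 -= 2·R1 → [0,0,-2]

L=[[1,0,0],[2,1,0],[3,2,1]] U=[[3,0,3],[0,-3,1],[0,0,-2]]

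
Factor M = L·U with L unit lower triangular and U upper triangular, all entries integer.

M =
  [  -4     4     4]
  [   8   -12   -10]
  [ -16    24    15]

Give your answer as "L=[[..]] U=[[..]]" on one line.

L=[[1,0,0],[-2,1,0],[4,-2,1]] U=[[-4,4,4],[0,-4,-2],[0,0,-5]]

  r1 -= -2·r0 → [0,-4,-2]
  r2 -= 4·r0 → [0,8,-1]
  r2 -= -2·r1 → [0,0,-5]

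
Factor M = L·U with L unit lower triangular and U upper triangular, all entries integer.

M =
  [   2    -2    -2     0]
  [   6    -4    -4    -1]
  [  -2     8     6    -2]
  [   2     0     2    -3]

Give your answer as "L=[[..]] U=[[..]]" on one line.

L=[[1,0,0,0],[3,1,0,0],[-1,3,1,0],[1,1,-1,1]] U=[[2,-2,-2,0],[0,2,2,-1],[0,0,-2,1],[0,0,0,-1]]

  r1 -= 3·r0 → [0,2,2,-1]
  r2 -= -1·r0 → [0,6,4,-2]
  r3 -= 1·r0 → [0,2,4,-3]
  r2 -= 3·r1 → [0,0,-2,1]
  r3 -= 1·r1 → [0,0,2,-2]
  r3 -= -1·r2 → [0,0,0,-1]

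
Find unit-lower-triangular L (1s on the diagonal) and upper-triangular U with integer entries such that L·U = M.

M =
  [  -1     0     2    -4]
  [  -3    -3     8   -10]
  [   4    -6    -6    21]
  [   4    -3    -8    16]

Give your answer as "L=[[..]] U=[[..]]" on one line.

L=[[1,0,0,0],[3,1,0,0],[-4,2,1,0],[-4,1,1,1]] U=[[-1,0,2,-4],[0,-3,2,2],[0,0,-2,1],[0,0,0,-3]]

  R1 -= 3·R0 → [0,-3,2,2]
  R2 -= -4·R0 → [0,-6,2,5]
  R3 -= -4·R0 → [0,-3,0,0]
  R2 -= 2·R1 → [0,0,-2,1]
  R3 -= 1·R1 → [0,0,-2,-2]
  R3 -= 1·R2 → [0,0,0,-3]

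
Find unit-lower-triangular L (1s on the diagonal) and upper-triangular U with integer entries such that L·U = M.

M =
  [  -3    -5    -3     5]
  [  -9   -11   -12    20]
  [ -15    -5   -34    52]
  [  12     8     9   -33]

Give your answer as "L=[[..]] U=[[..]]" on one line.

L=[[1,0,0,0],[3,1,0,0],[5,5,1,0],[-4,-3,3,1]] U=[[-3,-5,-3,5],[0,4,-3,5],[0,0,-4,2],[0,0,0,-4]]

  R1 -= 3·R0 → [0,4,-3,5]
  R2 -= 5·R0 → [0,20,-19,27]
  R3 -= -4·R0 → [0,-12,-3,-13]
  R2 -= 5·R1 → [0,0,-4,2]
  R3 -= -3·R1 → [0,0,-12,2]
  R3 -= 3·R2 → [0,0,0,-4]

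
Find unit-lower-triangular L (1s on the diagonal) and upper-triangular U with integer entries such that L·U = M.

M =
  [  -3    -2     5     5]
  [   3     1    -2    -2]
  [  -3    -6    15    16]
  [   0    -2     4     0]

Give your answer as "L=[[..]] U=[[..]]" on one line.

  r1 -= -1·r0 → [0,-1,3,3]
  r2 -= 1·r0 → [0,-4,10,11]
  r3 -= 0·r0 → [0,-2,4,0]
  r2 -= 4·r1 → [0,0,-2,-1]
  r3 -= 2·r1 → [0,0,-2,-6]
  r3 -= 1·r2 → [0,0,0,-5]

L=[[1,0,0,0],[-1,1,0,0],[1,4,1,0],[0,2,1,1]] U=[[-3,-2,5,5],[0,-1,3,3],[0,0,-2,-1],[0,0,0,-5]]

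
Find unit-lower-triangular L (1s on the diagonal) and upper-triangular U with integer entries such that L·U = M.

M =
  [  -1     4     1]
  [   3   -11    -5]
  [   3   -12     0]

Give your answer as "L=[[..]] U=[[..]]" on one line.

  row1 -= -3·row0 → [0,1,-2]
  row2 -= -3·row0 → [0,0,3]
  row2 -= 0·row1 → [0,0,3]

L=[[1,0,0],[-3,1,0],[-3,0,1]] U=[[-1,4,1],[0,1,-2],[0,0,3]]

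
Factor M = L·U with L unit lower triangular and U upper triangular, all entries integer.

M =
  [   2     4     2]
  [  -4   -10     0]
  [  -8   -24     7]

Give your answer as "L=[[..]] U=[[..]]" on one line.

  R1 -= -2·R0 → [0,-2,4]
  R2 -= -4·R0 → [0,-8,15]
  R2 -= 4·R1 → [0,0,-1]

L=[[1,0,0],[-2,1,0],[-4,4,1]] U=[[2,4,2],[0,-2,4],[0,0,-1]]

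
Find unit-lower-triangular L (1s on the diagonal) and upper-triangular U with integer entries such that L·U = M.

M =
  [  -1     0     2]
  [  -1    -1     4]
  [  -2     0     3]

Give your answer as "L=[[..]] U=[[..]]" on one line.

  r1 -= 1·r0 → [0,-1,2]
  r2 -= 2·r0 → [0,0,-1]
  r2 -= 0·r1 → [0,0,-1]

L=[[1,0,0],[1,1,0],[2,0,1]] U=[[-1,0,2],[0,-1,2],[0,0,-1]]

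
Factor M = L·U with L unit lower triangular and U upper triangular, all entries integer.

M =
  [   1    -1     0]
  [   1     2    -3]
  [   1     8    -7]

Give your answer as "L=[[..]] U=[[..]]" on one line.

  R1 -= 1·R0 → [0,3,-3]
  R2 -= 1·R0 → [0,9,-7]
  R2 -= 3·R1 → [0,0,2]

L=[[1,0,0],[1,1,0],[1,3,1]] U=[[1,-1,0],[0,3,-3],[0,0,2]]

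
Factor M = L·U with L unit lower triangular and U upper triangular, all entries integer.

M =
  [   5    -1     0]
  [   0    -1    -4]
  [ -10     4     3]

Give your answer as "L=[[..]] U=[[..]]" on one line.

  row1 -= 0·row0 → [0,-1,-4]
  row2 -= -2·row0 → [0,2,3]
  row2 -= -2·row1 → [0,0,-5]

L=[[1,0,0],[0,1,0],[-2,-2,1]] U=[[5,-1,0],[0,-1,-4],[0,0,-5]]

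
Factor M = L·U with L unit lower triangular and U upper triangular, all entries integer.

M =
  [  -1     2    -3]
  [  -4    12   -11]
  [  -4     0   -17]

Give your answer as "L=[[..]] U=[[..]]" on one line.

  row1 -= 4·row0 → [0,4,1]
  row2 -= 4·row0 → [0,-8,-5]
  row2 -= -2·row1 → [0,0,-3]

L=[[1,0,0],[4,1,0],[4,-2,1]] U=[[-1,2,-3],[0,4,1],[0,0,-3]]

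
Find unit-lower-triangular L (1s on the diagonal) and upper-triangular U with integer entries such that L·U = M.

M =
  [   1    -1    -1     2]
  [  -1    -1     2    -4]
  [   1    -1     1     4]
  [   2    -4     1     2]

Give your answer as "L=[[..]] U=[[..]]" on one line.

L=[[1,0,0,0],[-1,1,0,0],[1,0,1,0],[2,1,1,1]] U=[[1,-1,-1,2],[0,-2,1,-2],[0,0,2,2],[0,0,0,-2]]

  row1 -= -1·row0 → [0,-2,1,-2]
  row2 -= 1·row0 → [0,0,2,2]
  row3 -= 2·row0 → [0,-2,3,-2]
  row2 -= 0·row1 → [0,0,2,2]
  row3 -= 1·row1 → [0,0,2,0]
  row3 -= 1·row2 → [0,0,0,-2]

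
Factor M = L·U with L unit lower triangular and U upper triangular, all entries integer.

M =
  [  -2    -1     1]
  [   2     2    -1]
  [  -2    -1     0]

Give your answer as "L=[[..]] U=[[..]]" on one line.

  r1 -= -1·r0 → [0,1,0]
  r2 -= 1·r0 → [0,0,-1]
  r2 -= 0·r1 → [0,0,-1]

L=[[1,0,0],[-1,1,0],[1,0,1]] U=[[-2,-1,1],[0,1,0],[0,0,-1]]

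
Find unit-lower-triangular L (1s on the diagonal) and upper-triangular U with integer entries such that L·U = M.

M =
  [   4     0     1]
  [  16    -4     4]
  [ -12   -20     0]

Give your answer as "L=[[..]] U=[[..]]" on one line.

  r1 -= 4·r0 → [0,-4,0]
  r2 -= -3·r0 → [0,-20,3]
  r2 -= 5·r1 → [0,0,3]

L=[[1,0,0],[4,1,0],[-3,5,1]] U=[[4,0,1],[0,-4,0],[0,0,3]]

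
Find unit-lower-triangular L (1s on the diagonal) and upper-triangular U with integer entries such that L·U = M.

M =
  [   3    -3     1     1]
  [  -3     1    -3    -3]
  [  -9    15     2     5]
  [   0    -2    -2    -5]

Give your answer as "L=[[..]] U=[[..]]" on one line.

L=[[1,0,0,0],[-1,1,0,0],[-3,-3,1,0],[0,1,0,1]] U=[[3,-3,1,1],[0,-2,-2,-2],[0,0,-1,2],[0,0,0,-3]]

  R1 -= -1·R0 → [0,-2,-2,-2]
  R2 -= -3·R0 → [0,6,5,8]
  R3 -= 0·R0 → [0,-2,-2,-5]
  R2 -= -3·R1 → [0,0,-1,2]
  R3 -= 1·R1 → [0,0,0,-3]
  R3 -= 0·R2 → [0,0,0,-3]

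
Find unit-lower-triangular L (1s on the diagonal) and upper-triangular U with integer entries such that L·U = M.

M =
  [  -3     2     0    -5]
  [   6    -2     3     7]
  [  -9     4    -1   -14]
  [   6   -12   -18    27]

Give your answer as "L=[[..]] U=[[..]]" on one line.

L=[[1,0,0,0],[-2,1,0,0],[3,-1,1,0],[-2,-4,-3,1]] U=[[-3,2,0,-5],[0,2,3,-3],[0,0,2,-2],[0,0,0,-1]]

  row1 -= -2·row0 → [0,2,3,-3]
  row2 -= 3·row0 → [0,-2,-1,1]
  row3 -= -2·row0 → [0,-8,-18,17]
  row2 -= -1·row1 → [0,0,2,-2]
  row3 -= -4·row1 → [0,0,-6,5]
  row3 -= -3·row2 → [0,0,0,-1]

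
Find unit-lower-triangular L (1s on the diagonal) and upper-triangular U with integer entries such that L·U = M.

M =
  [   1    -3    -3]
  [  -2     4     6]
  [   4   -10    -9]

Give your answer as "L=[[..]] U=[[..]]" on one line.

L=[[1,0,0],[-2,1,0],[4,-1,1]] U=[[1,-3,-3],[0,-2,0],[0,0,3]]

  row1 -= -2·row0 → [0,-2,0]
  row2 -= 4·row0 → [0,2,3]
  row2 -= -1·row1 → [0,0,3]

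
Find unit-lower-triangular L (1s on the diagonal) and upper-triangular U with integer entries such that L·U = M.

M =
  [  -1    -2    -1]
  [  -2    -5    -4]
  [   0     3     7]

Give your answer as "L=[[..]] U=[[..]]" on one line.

  R1 -= 2·R0 → [0,-1,-2]
  R2 -= 0·R0 → [0,3,7]
  R2 -= -3·R1 → [0,0,1]

L=[[1,0,0],[2,1,0],[0,-3,1]] U=[[-1,-2,-1],[0,-1,-2],[0,0,1]]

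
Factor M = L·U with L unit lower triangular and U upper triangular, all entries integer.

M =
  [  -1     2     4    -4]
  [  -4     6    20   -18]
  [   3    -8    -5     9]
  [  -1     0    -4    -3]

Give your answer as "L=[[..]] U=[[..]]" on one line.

L=[[1,0,0,0],[4,1,0,0],[-3,1,1,0],[1,1,-4,1]] U=[[-1,2,4,-4],[0,-2,4,-2],[0,0,3,-1],[0,0,0,-1]]

  r1 -= 4·r0 → [0,-2,4,-2]
  r2 -= -3·r0 → [0,-2,7,-3]
  r3 -= 1·r0 → [0,-2,-8,1]
  r2 -= 1·r1 → [0,0,3,-1]
  r3 -= 1·r1 → [0,0,-12,3]
  r3 -= -4·r2 → [0,0,0,-1]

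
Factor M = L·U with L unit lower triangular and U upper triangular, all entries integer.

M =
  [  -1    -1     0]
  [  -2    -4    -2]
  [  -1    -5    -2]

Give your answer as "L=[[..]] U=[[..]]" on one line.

L=[[1,0,0],[2,1,0],[1,2,1]] U=[[-1,-1,0],[0,-2,-2],[0,0,2]]

  R1 -= 2·R0 → [0,-2,-2]
  R2 -= 1·R0 → [0,-4,-2]
  R2 -= 2·R1 → [0,0,2]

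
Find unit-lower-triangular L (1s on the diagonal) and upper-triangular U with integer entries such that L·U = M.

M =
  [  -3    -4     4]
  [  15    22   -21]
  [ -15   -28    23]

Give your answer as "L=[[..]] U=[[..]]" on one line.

L=[[1,0,0],[-5,1,0],[5,-4,1]] U=[[-3,-4,4],[0,2,-1],[0,0,-1]]

  row1 -= -5·row0 → [0,2,-1]
  row2 -= 5·row0 → [0,-8,3]
  row2 -= -4·row1 → [0,0,-1]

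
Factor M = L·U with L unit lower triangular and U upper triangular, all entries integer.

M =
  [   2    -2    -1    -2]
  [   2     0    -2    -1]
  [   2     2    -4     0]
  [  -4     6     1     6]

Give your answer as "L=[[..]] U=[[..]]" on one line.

  R1 -= 1·R0 → [0,2,-1,1]
  R2 -= 1·R0 → [0,4,-3,2]
  R3 -= -2·R0 → [0,2,-1,2]
  R2 -= 2·R1 → [0,0,-1,0]
  R3 -= 1·R1 → [0,0,0,1]
  R3 -= 0·R2 → [0,0,0,1]

L=[[1,0,0,0],[1,1,0,0],[1,2,1,0],[-2,1,0,1]] U=[[2,-2,-1,-2],[0,2,-1,1],[0,0,-1,0],[0,0,0,1]]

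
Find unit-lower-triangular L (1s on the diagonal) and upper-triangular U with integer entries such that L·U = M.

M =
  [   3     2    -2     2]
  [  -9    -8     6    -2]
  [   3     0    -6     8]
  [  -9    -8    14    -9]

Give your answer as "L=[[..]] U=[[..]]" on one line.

L=[[1,0,0,0],[-3,1,0,0],[1,1,1,0],[-3,1,-2,1]] U=[[3,2,-2,2],[0,-2,0,4],[0,0,-4,2],[0,0,0,-3]]

  r1 -= -3·r0 → [0,-2,0,4]
  r2 -= 1·r0 → [0,-2,-4,6]
  r3 -= -3·r0 → [0,-2,8,-3]
  r2 -= 1·r1 → [0,0,-4,2]
  r3 -= 1·r1 → [0,0,8,-7]
  r3 -= -2·r2 → [0,0,0,-3]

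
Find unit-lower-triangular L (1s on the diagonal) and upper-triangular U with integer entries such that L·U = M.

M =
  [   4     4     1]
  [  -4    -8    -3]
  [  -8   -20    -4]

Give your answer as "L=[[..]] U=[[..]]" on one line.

  R1 -= -1·R0 → [0,-4,-2]
  R2 -= -2·R0 → [0,-12,-2]
  R2 -= 3·R1 → [0,0,4]

L=[[1,0,0],[-1,1,0],[-2,3,1]] U=[[4,4,1],[0,-4,-2],[0,0,4]]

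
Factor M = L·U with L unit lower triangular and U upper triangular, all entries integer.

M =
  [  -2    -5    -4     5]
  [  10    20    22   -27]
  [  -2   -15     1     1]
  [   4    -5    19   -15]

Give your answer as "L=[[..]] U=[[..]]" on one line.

L=[[1,0,0,0],[-5,1,0,0],[1,2,1,0],[-2,3,5,1]] U=[[-2,-5,-4,5],[0,-5,2,-2],[0,0,1,0],[0,0,0,1]]

  r1 -= -5·r0 → [0,-5,2,-2]
  r2 -= 1·r0 → [0,-10,5,-4]
  r3 -= -2·r0 → [0,-15,11,-5]
  r2 -= 2·r1 → [0,0,1,0]
  r3 -= 3·r1 → [0,0,5,1]
  r3 -= 5·r2 → [0,0,0,1]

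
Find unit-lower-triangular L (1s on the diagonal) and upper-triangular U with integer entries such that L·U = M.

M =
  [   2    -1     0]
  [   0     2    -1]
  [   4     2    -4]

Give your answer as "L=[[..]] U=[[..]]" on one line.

L=[[1,0,0],[0,1,0],[2,2,1]] U=[[2,-1,0],[0,2,-1],[0,0,-2]]

  r1 -= 0·r0 → [0,2,-1]
  r2 -= 2·r0 → [0,4,-4]
  r2 -= 2·r1 → [0,0,-2]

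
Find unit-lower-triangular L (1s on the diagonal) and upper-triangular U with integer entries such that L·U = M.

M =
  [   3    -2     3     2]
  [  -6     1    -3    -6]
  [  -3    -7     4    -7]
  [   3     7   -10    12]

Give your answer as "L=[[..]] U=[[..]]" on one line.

L=[[1,0,0,0],[-2,1,0,0],[-1,3,1,0],[1,-3,2,1]] U=[[3,-2,3,2],[0,-3,3,-2],[0,0,-2,1],[0,0,0,2]]

  R1 -= -2·R0 → [0,-3,3,-2]
  R2 -= -1·R0 → [0,-9,7,-5]
  R3 -= 1·R0 → [0,9,-13,10]
  R2 -= 3·R1 → [0,0,-2,1]
  R3 -= -3·R1 → [0,0,-4,4]
  R3 -= 2·R2 → [0,0,0,2]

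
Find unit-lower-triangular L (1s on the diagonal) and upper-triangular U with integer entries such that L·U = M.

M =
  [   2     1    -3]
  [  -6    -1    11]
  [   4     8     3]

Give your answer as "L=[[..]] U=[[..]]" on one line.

L=[[1,0,0],[-3,1,0],[2,3,1]] U=[[2,1,-3],[0,2,2],[0,0,3]]

  r1 -= -3·r0 → [0,2,2]
  r2 -= 2·r0 → [0,6,9]
  r2 -= 3·r1 → [0,0,3]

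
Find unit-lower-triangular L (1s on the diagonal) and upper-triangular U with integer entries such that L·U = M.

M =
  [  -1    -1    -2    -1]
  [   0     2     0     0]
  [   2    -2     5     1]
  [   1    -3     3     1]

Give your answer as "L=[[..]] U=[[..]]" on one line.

  r1 -= 0·r0 → [0,2,0,0]
  r2 -= -2·r0 → [0,-4,1,-1]
  r3 -= -1·r0 → [0,-4,1,0]
  r2 -= -2·r1 → [0,0,1,-1]
  r3 -= -2·r1 → [0,0,1,0]
  r3 -= 1·r2 → [0,0,0,1]

L=[[1,0,0,0],[0,1,0,0],[-2,-2,1,0],[-1,-2,1,1]] U=[[-1,-1,-2,-1],[0,2,0,0],[0,0,1,-1],[0,0,0,1]]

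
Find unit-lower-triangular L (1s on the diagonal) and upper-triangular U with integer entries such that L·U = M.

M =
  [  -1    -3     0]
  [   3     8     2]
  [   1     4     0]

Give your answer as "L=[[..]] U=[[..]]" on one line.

L=[[1,0,0],[-3,1,0],[-1,-1,1]] U=[[-1,-3,0],[0,-1,2],[0,0,2]]

  r1 -= -3·r0 → [0,-1,2]
  r2 -= -1·r0 → [0,1,0]
  r2 -= -1·r1 → [0,0,2]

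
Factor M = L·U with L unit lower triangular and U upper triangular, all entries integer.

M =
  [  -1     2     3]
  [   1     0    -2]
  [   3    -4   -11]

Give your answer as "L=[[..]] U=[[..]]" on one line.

  R1 -= -1·R0 → [0,2,1]
  R2 -= -3·R0 → [0,2,-2]
  R2 -= 1·R1 → [0,0,-3]

L=[[1,0,0],[-1,1,0],[-3,1,1]] U=[[-1,2,3],[0,2,1],[0,0,-3]]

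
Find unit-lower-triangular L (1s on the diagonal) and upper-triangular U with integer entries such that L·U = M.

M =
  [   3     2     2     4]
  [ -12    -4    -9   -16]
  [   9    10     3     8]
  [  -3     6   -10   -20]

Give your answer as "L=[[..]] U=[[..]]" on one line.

L=[[1,0,0,0],[-4,1,0,0],[3,1,1,0],[-1,2,3,1]] U=[[3,2,2,4],[0,4,-1,0],[0,0,-2,-4],[0,0,0,-4]]

  row1 -= -4·row0 → [0,4,-1,0]
  row2 -= 3·row0 → [0,4,-3,-4]
  row3 -= -1·row0 → [0,8,-8,-16]
  row2 -= 1·row1 → [0,0,-2,-4]
  row3 -= 2·row1 → [0,0,-6,-16]
  row3 -= 3·row2 → [0,0,0,-4]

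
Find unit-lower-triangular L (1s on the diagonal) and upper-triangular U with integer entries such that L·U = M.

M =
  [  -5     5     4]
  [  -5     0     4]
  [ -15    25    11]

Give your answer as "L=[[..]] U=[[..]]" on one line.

  r1 -= 1·r0 → [0,-5,0]
  r2 -= 3·r0 → [0,10,-1]
  r2 -= -2·r1 → [0,0,-1]

L=[[1,0,0],[1,1,0],[3,-2,1]] U=[[-5,5,4],[0,-5,0],[0,0,-1]]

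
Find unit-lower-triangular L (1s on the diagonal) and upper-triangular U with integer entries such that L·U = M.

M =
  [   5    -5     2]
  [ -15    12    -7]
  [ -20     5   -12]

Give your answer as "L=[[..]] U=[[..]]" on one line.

L=[[1,0,0],[-3,1,0],[-4,5,1]] U=[[5,-5,2],[0,-3,-1],[0,0,1]]

  R1 -= -3·R0 → [0,-3,-1]
  R2 -= -4·R0 → [0,-15,-4]
  R2 -= 5·R1 → [0,0,1]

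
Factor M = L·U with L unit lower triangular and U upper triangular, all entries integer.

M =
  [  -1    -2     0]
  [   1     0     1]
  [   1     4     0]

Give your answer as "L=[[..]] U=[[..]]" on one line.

L=[[1,0,0],[-1,1,0],[-1,-1,1]] U=[[-1,-2,0],[0,-2,1],[0,0,1]]

  row1 -= -1·row0 → [0,-2,1]
  row2 -= -1·row0 → [0,2,0]
  row2 -= -1·row1 → [0,0,1]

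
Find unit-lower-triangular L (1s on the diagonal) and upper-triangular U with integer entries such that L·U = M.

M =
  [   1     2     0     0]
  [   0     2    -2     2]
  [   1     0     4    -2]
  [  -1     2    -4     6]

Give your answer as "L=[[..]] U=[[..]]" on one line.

  R1 -= 0·R0 → [0,2,-2,2]
  R2 -= 1·R0 → [0,-2,4,-2]
  R3 -= -1·R0 → [0,4,-4,6]
  R2 -= -1·R1 → [0,0,2,0]
  R3 -= 2·R1 → [0,0,0,2]
  R3 -= 0·R2 → [0,0,0,2]

L=[[1,0,0,0],[0,1,0,0],[1,-1,1,0],[-1,2,0,1]] U=[[1,2,0,0],[0,2,-2,2],[0,0,2,0],[0,0,0,2]]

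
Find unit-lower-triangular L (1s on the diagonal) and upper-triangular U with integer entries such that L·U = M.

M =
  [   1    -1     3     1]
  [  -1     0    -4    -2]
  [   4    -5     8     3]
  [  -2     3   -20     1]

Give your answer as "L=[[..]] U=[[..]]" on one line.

  r1 -= -1·r0 → [0,-1,-1,-1]
  r2 -= 4·r0 → [0,-1,-4,-1]
  r3 -= -2·r0 → [0,1,-14,3]
  r2 -= 1·r1 → [0,0,-3,0]
  r3 -= -1·r1 → [0,0,-15,2]
  r3 -= 5·r2 → [0,0,0,2]

L=[[1,0,0,0],[-1,1,0,0],[4,1,1,0],[-2,-1,5,1]] U=[[1,-1,3,1],[0,-1,-1,-1],[0,0,-3,0],[0,0,0,2]]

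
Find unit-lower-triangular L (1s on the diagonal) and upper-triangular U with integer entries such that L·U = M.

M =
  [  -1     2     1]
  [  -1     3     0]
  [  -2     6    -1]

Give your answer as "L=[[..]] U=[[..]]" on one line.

L=[[1,0,0],[1,1,0],[2,2,1]] U=[[-1,2,1],[0,1,-1],[0,0,-1]]

  R1 -= 1·R0 → [0,1,-1]
  R2 -= 2·R0 → [0,2,-3]
  R2 -= 2·R1 → [0,0,-1]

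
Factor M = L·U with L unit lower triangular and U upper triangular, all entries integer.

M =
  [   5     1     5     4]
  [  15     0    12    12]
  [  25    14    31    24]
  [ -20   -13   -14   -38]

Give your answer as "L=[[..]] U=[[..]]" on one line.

  row1 -= 3·row0 → [0,-3,-3,0]
  row2 -= 5·row0 → [0,9,6,4]
  row3 -= -4·row0 → [0,-9,6,-22]
  row2 -= -3·row1 → [0,0,-3,4]
  row3 -= 3·row1 → [0,0,15,-22]
  row3 -= -5·row2 → [0,0,0,-2]

L=[[1,0,0,0],[3,1,0,0],[5,-3,1,0],[-4,3,-5,1]] U=[[5,1,5,4],[0,-3,-3,0],[0,0,-3,4],[0,0,0,-2]]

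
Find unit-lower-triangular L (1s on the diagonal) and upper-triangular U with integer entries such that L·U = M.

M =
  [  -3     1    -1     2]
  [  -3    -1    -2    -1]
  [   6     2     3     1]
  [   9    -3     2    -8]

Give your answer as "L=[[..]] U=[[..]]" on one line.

L=[[1,0,0,0],[1,1,0,0],[-2,-2,1,0],[-3,0,1,1]] U=[[-3,1,-1,2],[0,-2,-1,-3],[0,0,-1,-1],[0,0,0,-1]]

  R1 -= 1·R0 → [0,-2,-1,-3]
  R2 -= -2·R0 → [0,4,1,5]
  R3 -= -3·R0 → [0,0,-1,-2]
  R2 -= -2·R1 → [0,0,-1,-1]
  R3 -= 0·R1 → [0,0,-1,-2]
  R3 -= 1·R2 → [0,0,0,-1]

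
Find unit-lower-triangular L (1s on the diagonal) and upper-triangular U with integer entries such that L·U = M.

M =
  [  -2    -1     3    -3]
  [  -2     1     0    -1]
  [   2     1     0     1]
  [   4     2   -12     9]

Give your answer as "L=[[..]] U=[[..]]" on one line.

L=[[1,0,0,0],[1,1,0,0],[-1,0,1,0],[-2,0,-2,1]] U=[[-2,-1,3,-3],[0,2,-3,2],[0,0,3,-2],[0,0,0,-1]]

  R1 -= 1·R0 → [0,2,-3,2]
  R2 -= -1·R0 → [0,0,3,-2]
  R3 -= -2·R0 → [0,0,-6,3]
  R2 -= 0·R1 → [0,0,3,-2]
  R3 -= 0·R1 → [0,0,-6,3]
  R3 -= -2·R2 → [0,0,0,-1]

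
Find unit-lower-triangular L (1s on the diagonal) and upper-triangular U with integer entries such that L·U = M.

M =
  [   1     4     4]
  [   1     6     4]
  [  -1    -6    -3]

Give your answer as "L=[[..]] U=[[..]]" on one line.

  R1 -= 1·R0 → [0,2,0]
  R2 -= -1·R0 → [0,-2,1]
  R2 -= -1·R1 → [0,0,1]

L=[[1,0,0],[1,1,0],[-1,-1,1]] U=[[1,4,4],[0,2,0],[0,0,1]]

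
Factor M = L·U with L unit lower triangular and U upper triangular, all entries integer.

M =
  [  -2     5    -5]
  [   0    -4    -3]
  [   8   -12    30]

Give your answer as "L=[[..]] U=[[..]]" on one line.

  row1 -= 0·row0 → [0,-4,-3]
  row2 -= -4·row0 → [0,8,10]
  row2 -= -2·row1 → [0,0,4]

L=[[1,0,0],[0,1,0],[-4,-2,1]] U=[[-2,5,-5],[0,-4,-3],[0,0,4]]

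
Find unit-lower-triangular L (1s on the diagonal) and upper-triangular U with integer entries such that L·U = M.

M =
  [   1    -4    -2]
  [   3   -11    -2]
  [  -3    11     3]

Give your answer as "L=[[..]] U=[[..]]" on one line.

L=[[1,0,0],[3,1,0],[-3,-1,1]] U=[[1,-4,-2],[0,1,4],[0,0,1]]

  row1 -= 3·row0 → [0,1,4]
  row2 -= -3·row0 → [0,-1,-3]
  row2 -= -1·row1 → [0,0,1]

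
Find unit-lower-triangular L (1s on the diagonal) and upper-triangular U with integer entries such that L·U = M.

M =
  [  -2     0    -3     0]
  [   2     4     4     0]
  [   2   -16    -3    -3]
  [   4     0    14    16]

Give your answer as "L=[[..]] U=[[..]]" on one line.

  row1 -= -1·row0 → [0,4,1,0]
  row2 -= -1·row0 → [0,-16,-6,-3]
  row3 -= -2·row0 → [0,0,8,16]
  row2 -= -4·row1 → [0,0,-2,-3]
  row3 -= 0·row1 → [0,0,8,16]
  row3 -= -4·row2 → [0,0,0,4]

L=[[1,0,0,0],[-1,1,0,0],[-1,-4,1,0],[-2,0,-4,1]] U=[[-2,0,-3,0],[0,4,1,0],[0,0,-2,-3],[0,0,0,4]]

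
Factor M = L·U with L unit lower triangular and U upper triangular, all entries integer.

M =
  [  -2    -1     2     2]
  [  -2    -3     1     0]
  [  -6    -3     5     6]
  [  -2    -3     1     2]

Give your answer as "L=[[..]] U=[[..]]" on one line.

L=[[1,0,0,0],[1,1,0,0],[3,0,1,0],[1,1,0,1]] U=[[-2,-1,2,2],[0,-2,-1,-2],[0,0,-1,0],[0,0,0,2]]

  row1 -= 1·row0 → [0,-2,-1,-2]
  row2 -= 3·row0 → [0,0,-1,0]
  row3 -= 1·row0 → [0,-2,-1,0]
  row2 -= 0·row1 → [0,0,-1,0]
  row3 -= 1·row1 → [0,0,0,2]
  row3 -= 0·row2 → [0,0,0,2]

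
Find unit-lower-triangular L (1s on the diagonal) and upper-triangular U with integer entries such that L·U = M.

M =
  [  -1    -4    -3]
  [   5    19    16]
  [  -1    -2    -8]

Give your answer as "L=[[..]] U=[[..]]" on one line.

  r1 -= -5·r0 → [0,-1,1]
  r2 -= 1·r0 → [0,2,-5]
  r2 -= -2·r1 → [0,0,-3]

L=[[1,0,0],[-5,1,0],[1,-2,1]] U=[[-1,-4,-3],[0,-1,1],[0,0,-3]]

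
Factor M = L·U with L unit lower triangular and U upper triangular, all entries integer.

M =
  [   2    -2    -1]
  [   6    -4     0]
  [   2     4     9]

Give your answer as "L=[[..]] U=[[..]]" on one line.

  row1 -= 3·row0 → [0,2,3]
  row2 -= 1·row0 → [0,6,10]
  row2 -= 3·row1 → [0,0,1]

L=[[1,0,0],[3,1,0],[1,3,1]] U=[[2,-2,-1],[0,2,3],[0,0,1]]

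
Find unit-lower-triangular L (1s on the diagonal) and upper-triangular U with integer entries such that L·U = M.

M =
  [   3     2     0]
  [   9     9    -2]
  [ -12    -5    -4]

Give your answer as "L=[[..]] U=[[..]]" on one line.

L=[[1,0,0],[3,1,0],[-4,1,1]] U=[[3,2,0],[0,3,-2],[0,0,-2]]

  r1 -= 3·r0 → [0,3,-2]
  r2 -= -4·r0 → [0,3,-4]
  r2 -= 1·r1 → [0,0,-2]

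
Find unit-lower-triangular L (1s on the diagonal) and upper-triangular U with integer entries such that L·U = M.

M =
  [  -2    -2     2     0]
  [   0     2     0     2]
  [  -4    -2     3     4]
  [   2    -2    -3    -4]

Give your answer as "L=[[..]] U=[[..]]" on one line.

  R1 -= 0·R0 → [0,2,0,2]
  R2 -= 2·R0 → [0,2,-1,4]
  R3 -= -1·R0 → [0,-4,-1,-4]
  R2 -= 1·R1 → [0,0,-1,2]
  R3 -= -2·R1 → [0,0,-1,0]
  R3 -= 1·R2 → [0,0,0,-2]

L=[[1,0,0,0],[0,1,0,0],[2,1,1,0],[-1,-2,1,1]] U=[[-2,-2,2,0],[0,2,0,2],[0,0,-1,2],[0,0,0,-2]]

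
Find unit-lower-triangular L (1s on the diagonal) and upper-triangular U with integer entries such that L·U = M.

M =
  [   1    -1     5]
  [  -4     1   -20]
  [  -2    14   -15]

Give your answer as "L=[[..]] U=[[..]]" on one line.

L=[[1,0,0],[-4,1,0],[-2,-4,1]] U=[[1,-1,5],[0,-3,0],[0,0,-5]]

  row1 -= -4·row0 → [0,-3,0]
  row2 -= -2·row0 → [0,12,-5]
  row2 -= -4·row1 → [0,0,-5]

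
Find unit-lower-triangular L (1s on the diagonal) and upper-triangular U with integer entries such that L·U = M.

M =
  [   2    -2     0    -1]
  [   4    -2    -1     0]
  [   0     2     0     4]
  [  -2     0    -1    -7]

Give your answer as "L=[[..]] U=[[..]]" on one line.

  R1 -= 2·R0 → [0,2,-1,2]
  R2 -= 0·R0 → [0,2,0,4]
  R3 -= -1·R0 → [0,-2,-1,-8]
  R2 -= 1·R1 → [0,0,1,2]
  R3 -= -1·R1 → [0,0,-2,-6]
  R3 -= -2·R2 → [0,0,0,-2]

L=[[1,0,0,0],[2,1,0,0],[0,1,1,0],[-1,-1,-2,1]] U=[[2,-2,0,-1],[0,2,-1,2],[0,0,1,2],[0,0,0,-2]]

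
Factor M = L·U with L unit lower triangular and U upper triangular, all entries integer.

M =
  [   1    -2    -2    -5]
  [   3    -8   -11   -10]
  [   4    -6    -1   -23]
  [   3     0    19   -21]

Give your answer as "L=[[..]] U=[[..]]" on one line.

  R1 -= 3·R0 → [0,-2,-5,5]
  R2 -= 4·R0 → [0,2,7,-3]
  R3 -= 3·R0 → [0,6,25,-6]
  R2 -= -1·R1 → [0,0,2,2]
  R3 -= -3·R1 → [0,0,10,9]
  R3 -= 5·R2 → [0,0,0,-1]

L=[[1,0,0,0],[3,1,0,0],[4,-1,1,0],[3,-3,5,1]] U=[[1,-2,-2,-5],[0,-2,-5,5],[0,0,2,2],[0,0,0,-1]]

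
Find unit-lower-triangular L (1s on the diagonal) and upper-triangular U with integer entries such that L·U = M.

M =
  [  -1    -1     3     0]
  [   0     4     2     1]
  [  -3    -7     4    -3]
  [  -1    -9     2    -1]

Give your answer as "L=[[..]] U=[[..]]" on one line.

  R1 -= 0·R0 → [0,4,2,1]
  R2 -= 3·R0 → [0,-4,-5,-3]
  R3 -= 1·R0 → [0,-8,-1,-1]
  R2 -= -1·R1 → [0,0,-3,-2]
  R3 -= -2·R1 → [0,0,3,1]
  R3 -= -1·R2 → [0,0,0,-1]

L=[[1,0,0,0],[0,1,0,0],[3,-1,1,0],[1,-2,-1,1]] U=[[-1,-1,3,0],[0,4,2,1],[0,0,-3,-2],[0,0,0,-1]]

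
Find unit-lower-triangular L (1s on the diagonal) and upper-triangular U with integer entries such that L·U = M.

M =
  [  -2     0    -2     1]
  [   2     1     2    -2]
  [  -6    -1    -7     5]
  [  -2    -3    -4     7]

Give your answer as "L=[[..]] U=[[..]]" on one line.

L=[[1,0,0,0],[-1,1,0,0],[3,-1,1,0],[1,-3,2,1]] U=[[-2,0,-2,1],[0,1,0,-1],[0,0,-1,1],[0,0,0,1]]

  R1 -= -1·R0 → [0,1,0,-1]
  R2 -= 3·R0 → [0,-1,-1,2]
  R3 -= 1·R0 → [0,-3,-2,6]
  R2 -= -1·R1 → [0,0,-1,1]
  R3 -= -3·R1 → [0,0,-2,3]
  R3 -= 2·R2 → [0,0,0,1]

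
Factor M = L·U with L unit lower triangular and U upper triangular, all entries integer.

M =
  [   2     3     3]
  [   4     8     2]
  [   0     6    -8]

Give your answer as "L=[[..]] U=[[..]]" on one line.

L=[[1,0,0],[2,1,0],[0,3,1]] U=[[2,3,3],[0,2,-4],[0,0,4]]

  r1 -= 2·r0 → [0,2,-4]
  r2 -= 0·r0 → [0,6,-8]
  r2 -= 3·r1 → [0,0,4]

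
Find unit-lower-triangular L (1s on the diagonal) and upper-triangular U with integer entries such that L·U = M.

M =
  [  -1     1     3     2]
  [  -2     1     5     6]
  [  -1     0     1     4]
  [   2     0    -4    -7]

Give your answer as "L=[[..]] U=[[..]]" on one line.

  r1 -= 2·r0 → [0,-1,-1,2]
  r2 -= 1·r0 → [0,-1,-2,2]
  r3 -= -2·r0 → [0,2,2,-3]
  r2 -= 1·r1 → [0,0,-1,0]
  r3 -= -2·r1 → [0,0,0,1]
  r3 -= 0·r2 → [0,0,0,1]

L=[[1,0,0,0],[2,1,0,0],[1,1,1,0],[-2,-2,0,1]] U=[[-1,1,3,2],[0,-1,-1,2],[0,0,-1,0],[0,0,0,1]]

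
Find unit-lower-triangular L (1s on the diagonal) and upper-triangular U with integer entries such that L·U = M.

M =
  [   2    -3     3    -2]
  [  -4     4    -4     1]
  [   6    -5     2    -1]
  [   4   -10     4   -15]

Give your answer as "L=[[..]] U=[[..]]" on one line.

L=[[1,0,0,0],[-2,1,0,0],[3,-2,1,0],[2,2,2,1]] U=[[2,-3,3,-2],[0,-2,2,-3],[0,0,-3,-1],[0,0,0,-3]]

  row1 -= -2·row0 → [0,-2,2,-3]
  row2 -= 3·row0 → [0,4,-7,5]
  row3 -= 2·row0 → [0,-4,-2,-11]
  row2 -= -2·row1 → [0,0,-3,-1]
  row3 -= 2·row1 → [0,0,-6,-5]
  row3 -= 2·row2 → [0,0,0,-3]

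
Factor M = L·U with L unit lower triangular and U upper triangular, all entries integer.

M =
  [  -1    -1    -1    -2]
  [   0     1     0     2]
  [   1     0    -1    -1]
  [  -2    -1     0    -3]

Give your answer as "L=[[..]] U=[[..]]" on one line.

  r1 -= 0·r0 → [0,1,0,2]
  r2 -= -1·r0 → [0,-1,-2,-3]
  r3 -= 2·r0 → [0,1,2,1]
  r2 -= -1·r1 → [0,0,-2,-1]
  r3 -= 1·r1 → [0,0,2,-1]
  r3 -= -1·r2 → [0,0,0,-2]

L=[[1,0,0,0],[0,1,0,0],[-1,-1,1,0],[2,1,-1,1]] U=[[-1,-1,-1,-2],[0,1,0,2],[0,0,-2,-1],[0,0,0,-2]]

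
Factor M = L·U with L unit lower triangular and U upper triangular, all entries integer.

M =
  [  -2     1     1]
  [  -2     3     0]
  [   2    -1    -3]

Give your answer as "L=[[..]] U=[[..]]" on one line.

  r1 -= 1·r0 → [0,2,-1]
  r2 -= -1·r0 → [0,0,-2]
  r2 -= 0·r1 → [0,0,-2]

L=[[1,0,0],[1,1,0],[-1,0,1]] U=[[-2,1,1],[0,2,-1],[0,0,-2]]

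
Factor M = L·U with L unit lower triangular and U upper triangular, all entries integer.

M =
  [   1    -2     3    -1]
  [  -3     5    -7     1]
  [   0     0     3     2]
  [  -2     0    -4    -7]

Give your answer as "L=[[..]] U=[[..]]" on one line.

  R1 -= -3·R0 → [0,-1,2,-2]
  R2 -= 0·R0 → [0,0,3,2]
  R3 -= -2·R0 → [0,-4,2,-9]
  R2 -= 0·R1 → [0,0,3,2]
  R3 -= 4·R1 → [0,0,-6,-1]
  R3 -= -2·R2 → [0,0,0,3]

L=[[1,0,0,0],[-3,1,0,0],[0,0,1,0],[-2,4,-2,1]] U=[[1,-2,3,-1],[0,-1,2,-2],[0,0,3,2],[0,0,0,3]]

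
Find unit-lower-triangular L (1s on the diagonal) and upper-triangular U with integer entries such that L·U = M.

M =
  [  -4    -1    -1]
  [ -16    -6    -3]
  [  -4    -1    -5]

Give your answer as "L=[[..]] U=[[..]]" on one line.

L=[[1,0,0],[4,1,0],[1,0,1]] U=[[-4,-1,-1],[0,-2,1],[0,0,-4]]

  r1 -= 4·r0 → [0,-2,1]
  r2 -= 1·r0 → [0,0,-4]
  r2 -= 0·r1 → [0,0,-4]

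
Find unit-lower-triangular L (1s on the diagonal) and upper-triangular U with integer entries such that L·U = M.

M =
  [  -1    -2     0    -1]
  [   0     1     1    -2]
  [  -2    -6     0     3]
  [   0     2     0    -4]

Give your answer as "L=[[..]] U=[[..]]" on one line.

L=[[1,0,0,0],[0,1,0,0],[2,-2,1,0],[0,2,-1,1]] U=[[-1,-2,0,-1],[0,1,1,-2],[0,0,2,1],[0,0,0,1]]

  R1 -= 0·R0 → [0,1,1,-2]
  R2 -= 2·R0 → [0,-2,0,5]
  R3 -= 0·R0 → [0,2,0,-4]
  R2 -= -2·R1 → [0,0,2,1]
  R3 -= 2·R1 → [0,0,-2,0]
  R3 -= -1·R2 → [0,0,0,1]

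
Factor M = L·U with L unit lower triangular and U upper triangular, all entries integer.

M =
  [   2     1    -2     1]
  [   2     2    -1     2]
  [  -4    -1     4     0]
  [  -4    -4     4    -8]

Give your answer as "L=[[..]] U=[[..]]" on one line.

  row1 -= 1·row0 → [0,1,1,1]
  row2 -= -2·row0 → [0,1,0,2]
  row3 -= -2·row0 → [0,-2,0,-6]
  row2 -= 1·row1 → [0,0,-1,1]
  row3 -= -2·row1 → [0,0,2,-4]
  row3 -= -2·row2 → [0,0,0,-2]

L=[[1,0,0,0],[1,1,0,0],[-2,1,1,0],[-2,-2,-2,1]] U=[[2,1,-2,1],[0,1,1,1],[0,0,-1,1],[0,0,0,-2]]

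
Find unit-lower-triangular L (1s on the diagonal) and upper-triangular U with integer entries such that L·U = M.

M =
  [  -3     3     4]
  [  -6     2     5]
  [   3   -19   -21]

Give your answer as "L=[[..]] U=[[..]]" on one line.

  R1 -= 2·R0 → [0,-4,-3]
  R2 -= -1·R0 → [0,-16,-17]
  R2 -= 4·R1 → [0,0,-5]

L=[[1,0,0],[2,1,0],[-1,4,1]] U=[[-3,3,4],[0,-4,-3],[0,0,-5]]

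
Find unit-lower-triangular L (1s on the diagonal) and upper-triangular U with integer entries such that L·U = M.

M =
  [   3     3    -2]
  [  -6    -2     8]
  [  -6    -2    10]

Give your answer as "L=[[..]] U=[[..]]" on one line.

  row1 -= -2·row0 → [0,4,4]
  row2 -= -2·row0 → [0,4,6]
  row2 -= 1·row1 → [0,0,2]

L=[[1,0,0],[-2,1,0],[-2,1,1]] U=[[3,3,-2],[0,4,4],[0,0,2]]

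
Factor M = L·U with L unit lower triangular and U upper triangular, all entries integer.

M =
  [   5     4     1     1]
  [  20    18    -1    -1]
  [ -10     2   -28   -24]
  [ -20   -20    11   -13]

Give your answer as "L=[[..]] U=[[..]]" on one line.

L=[[1,0,0,0],[4,1,0,0],[-2,5,1,0],[-4,-2,-5,1]] U=[[5,4,1,1],[0,2,-5,-5],[0,0,-1,3],[0,0,0,-4]]

  r1 -= 4·r0 → [0,2,-5,-5]
  r2 -= -2·r0 → [0,10,-26,-22]
  r3 -= -4·r0 → [0,-4,15,-9]
  r2 -= 5·r1 → [0,0,-1,3]
  r3 -= -2·r1 → [0,0,5,-19]
  r3 -= -5·r2 → [0,0,0,-4]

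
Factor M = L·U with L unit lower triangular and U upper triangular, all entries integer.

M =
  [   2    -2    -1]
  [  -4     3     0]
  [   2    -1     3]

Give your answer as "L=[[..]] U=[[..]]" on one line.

L=[[1,0,0],[-2,1,0],[1,-1,1]] U=[[2,-2,-1],[0,-1,-2],[0,0,2]]

  r1 -= -2·r0 → [0,-1,-2]
  r2 -= 1·r0 → [0,1,4]
  r2 -= -1·r1 → [0,0,2]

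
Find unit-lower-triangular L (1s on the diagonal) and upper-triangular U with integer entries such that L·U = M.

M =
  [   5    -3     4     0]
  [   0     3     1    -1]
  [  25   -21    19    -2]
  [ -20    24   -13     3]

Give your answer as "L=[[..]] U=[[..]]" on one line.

L=[[1,0,0,0],[0,1,0,0],[5,-2,1,0],[-4,4,-1,1]] U=[[5,-3,4,0],[0,3,1,-1],[0,0,1,-4],[0,0,0,3]]

  R1 -= 0·R0 → [0,3,1,-1]
  R2 -= 5·R0 → [0,-6,-1,-2]
  R3 -= -4·R0 → [0,12,3,3]
  R2 -= -2·R1 → [0,0,1,-4]
  R3 -= 4·R1 → [0,0,-1,7]
  R3 -= -1·R2 → [0,0,0,3]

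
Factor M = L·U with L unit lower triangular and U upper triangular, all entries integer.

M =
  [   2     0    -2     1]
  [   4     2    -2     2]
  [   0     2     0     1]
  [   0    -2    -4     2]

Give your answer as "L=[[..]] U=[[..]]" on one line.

  r1 -= 2·r0 → [0,2,2,0]
  r2 -= 0·r0 → [0,2,0,1]
  r3 -= 0·r0 → [0,-2,-4,2]
  r2 -= 1·r1 → [0,0,-2,1]
  r3 -= -1·r1 → [0,0,-2,2]
  r3 -= 1·r2 → [0,0,0,1]

L=[[1,0,0,0],[2,1,0,0],[0,1,1,0],[0,-1,1,1]] U=[[2,0,-2,1],[0,2,2,0],[0,0,-2,1],[0,0,0,1]]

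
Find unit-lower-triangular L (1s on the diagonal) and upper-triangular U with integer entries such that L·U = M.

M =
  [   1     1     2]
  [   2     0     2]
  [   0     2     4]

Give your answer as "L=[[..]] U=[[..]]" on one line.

  r1 -= 2·r0 → [0,-2,-2]
  r2 -= 0·r0 → [0,2,4]
  r2 -= -1·r1 → [0,0,2]

L=[[1,0,0],[2,1,0],[0,-1,1]] U=[[1,1,2],[0,-2,-2],[0,0,2]]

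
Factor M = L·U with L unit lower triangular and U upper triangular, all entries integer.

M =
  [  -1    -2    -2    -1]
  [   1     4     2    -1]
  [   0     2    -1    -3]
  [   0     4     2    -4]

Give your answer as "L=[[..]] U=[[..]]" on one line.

  R1 -= -1·R0 → [0,2,0,-2]
  R2 -= 0·R0 → [0,2,-1,-3]
  R3 -= 0·R0 → [0,4,2,-4]
  R2 -= 1·R1 → [0,0,-1,-1]
  R3 -= 2·R1 → [0,0,2,0]
  R3 -= -2·R2 → [0,0,0,-2]

L=[[1,0,0,0],[-1,1,0,0],[0,1,1,0],[0,2,-2,1]] U=[[-1,-2,-2,-1],[0,2,0,-2],[0,0,-1,-1],[0,0,0,-2]]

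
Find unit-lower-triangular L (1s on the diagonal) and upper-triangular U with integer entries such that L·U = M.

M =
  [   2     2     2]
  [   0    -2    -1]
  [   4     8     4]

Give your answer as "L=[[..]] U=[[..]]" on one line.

  R1 -= 0·R0 → [0,-2,-1]
  R2 -= 2·R0 → [0,4,0]
  R2 -= -2·R1 → [0,0,-2]

L=[[1,0,0],[0,1,0],[2,-2,1]] U=[[2,2,2],[0,-2,-1],[0,0,-2]]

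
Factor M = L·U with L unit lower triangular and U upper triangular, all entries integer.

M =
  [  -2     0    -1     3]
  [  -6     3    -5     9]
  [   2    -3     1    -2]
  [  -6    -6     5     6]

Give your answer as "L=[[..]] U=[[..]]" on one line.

  row1 -= 3·row0 → [0,3,-2,0]
  row2 -= -1·row0 → [0,-3,0,1]
  row3 -= 3·row0 → [0,-6,8,-3]
  row2 -= -1·row1 → [0,0,-2,1]
  row3 -= -2·row1 → [0,0,4,-3]
  row3 -= -2·row2 → [0,0,0,-1]

L=[[1,0,0,0],[3,1,0,0],[-1,-1,1,0],[3,-2,-2,1]] U=[[-2,0,-1,3],[0,3,-2,0],[0,0,-2,1],[0,0,0,-1]]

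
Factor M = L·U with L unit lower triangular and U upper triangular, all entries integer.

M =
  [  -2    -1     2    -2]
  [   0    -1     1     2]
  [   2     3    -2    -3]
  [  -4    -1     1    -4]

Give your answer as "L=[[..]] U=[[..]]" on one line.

  R1 -= 0·R0 → [0,-1,1,2]
  R2 -= -1·R0 → [0,2,0,-5]
  R3 -= 2·R0 → [0,1,-3,0]
  R2 -= -2·R1 → [0,0,2,-1]
  R3 -= -1·R1 → [0,0,-2,2]
  R3 -= -1·R2 → [0,0,0,1]

L=[[1,0,0,0],[0,1,0,0],[-1,-2,1,0],[2,-1,-1,1]] U=[[-2,-1,2,-2],[0,-1,1,2],[0,0,2,-1],[0,0,0,1]]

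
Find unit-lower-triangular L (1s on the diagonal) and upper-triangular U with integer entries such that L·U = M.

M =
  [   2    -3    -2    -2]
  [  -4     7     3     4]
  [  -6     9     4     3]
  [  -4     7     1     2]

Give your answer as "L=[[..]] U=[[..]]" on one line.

L=[[1,0,0,0],[-2,1,0,0],[-3,0,1,0],[-2,1,1,1]] U=[[2,-3,-2,-2],[0,1,-1,0],[0,0,-2,-3],[0,0,0,1]]

  R1 -= -2·R0 → [0,1,-1,0]
  R2 -= -3·R0 → [0,0,-2,-3]
  R3 -= -2·R0 → [0,1,-3,-2]
  R2 -= 0·R1 → [0,0,-2,-3]
  R3 -= 1·R1 → [0,0,-2,-2]
  R3 -= 1·R2 → [0,0,0,1]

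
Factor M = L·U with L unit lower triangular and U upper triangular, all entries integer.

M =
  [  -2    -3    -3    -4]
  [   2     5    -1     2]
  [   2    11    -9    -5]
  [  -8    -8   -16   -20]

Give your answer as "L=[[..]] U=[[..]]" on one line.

  row1 -= -1·row0 → [0,2,-4,-2]
  row2 -= -1·row0 → [0,8,-12,-9]
  row3 -= 4·row0 → [0,4,-4,-4]
  row2 -= 4·row1 → [0,0,4,-1]
  row3 -= 2·row1 → [0,0,4,0]
  row3 -= 1·row2 → [0,0,0,1]

L=[[1,0,0,0],[-1,1,0,0],[-1,4,1,0],[4,2,1,1]] U=[[-2,-3,-3,-4],[0,2,-4,-2],[0,0,4,-1],[0,0,0,1]]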